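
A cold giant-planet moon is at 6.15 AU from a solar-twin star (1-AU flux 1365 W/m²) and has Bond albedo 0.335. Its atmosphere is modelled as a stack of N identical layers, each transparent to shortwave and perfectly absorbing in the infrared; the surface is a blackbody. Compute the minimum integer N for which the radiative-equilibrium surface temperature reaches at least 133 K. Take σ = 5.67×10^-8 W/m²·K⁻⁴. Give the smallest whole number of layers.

2

By the inverse-square law, S = 1365/6.15² = 36.09 W/m².
Top-of-atmosphere balance: σT_e⁴ = S(1−α)/4 = 6.000 W/m² → T_e = 101.4 K.
Since T_s⁴ = (N+1)T_e⁴, we need N ≥ (T_s/T_e)⁴ − 1 = 1.957.
Rounding up, N = 2.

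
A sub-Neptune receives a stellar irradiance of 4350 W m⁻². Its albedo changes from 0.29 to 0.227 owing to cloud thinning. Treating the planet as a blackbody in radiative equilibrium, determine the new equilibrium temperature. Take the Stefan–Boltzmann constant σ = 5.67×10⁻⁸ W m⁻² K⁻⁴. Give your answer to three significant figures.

With the new albedo, S(1−α₂)/4 = 840.6 W m⁻², so T₂ = 348.9 K.

349 kelvin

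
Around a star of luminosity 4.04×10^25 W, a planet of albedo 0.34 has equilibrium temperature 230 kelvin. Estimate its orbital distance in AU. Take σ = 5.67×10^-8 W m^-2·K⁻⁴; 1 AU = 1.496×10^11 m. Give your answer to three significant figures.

Energy balance gives S = 4σT⁴/(1−α) = 961.6 W m^-2.
Then d = [L/(4πS)]^(1/2) = 5.782×10^10 m, i.e. 0.3865 AU.

0.386 AU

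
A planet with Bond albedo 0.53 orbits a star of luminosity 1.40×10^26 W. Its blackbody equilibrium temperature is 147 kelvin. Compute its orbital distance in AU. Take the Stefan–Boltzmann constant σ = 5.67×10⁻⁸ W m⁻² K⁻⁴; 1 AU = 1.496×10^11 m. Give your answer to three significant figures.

The flux needed for this T is 4σT⁴/(1−0.53) = 225.3 W m⁻².
Then d = [L/(4πS)]^(1/2) = 2.224×10^11 m, i.e. 1.486 AU.

1.49 AU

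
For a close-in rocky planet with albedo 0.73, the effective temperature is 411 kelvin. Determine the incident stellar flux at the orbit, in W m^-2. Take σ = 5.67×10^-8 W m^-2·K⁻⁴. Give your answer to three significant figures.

24000 W m^-2

From S(1−α)/4 = σT⁴: S = 4σT⁴/(1−α).
σT⁴ = 5.67×10⁻⁸·(411)⁴ = 1618 W m^-2.
S = 4·1618/0.27 = 23970 W m^-2.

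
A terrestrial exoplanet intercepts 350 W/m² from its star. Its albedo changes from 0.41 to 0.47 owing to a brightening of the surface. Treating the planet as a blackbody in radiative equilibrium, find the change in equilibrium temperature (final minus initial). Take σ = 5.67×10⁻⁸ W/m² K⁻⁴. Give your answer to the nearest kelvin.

Before: T₁ = [350.0·0.59/(4σ)]^(1/4) = 173.7 K.
With α = 0.47, T₂ = 169.1 K.
Change: 169.1 − 173.7 = -4.595 K.

-5 kelvin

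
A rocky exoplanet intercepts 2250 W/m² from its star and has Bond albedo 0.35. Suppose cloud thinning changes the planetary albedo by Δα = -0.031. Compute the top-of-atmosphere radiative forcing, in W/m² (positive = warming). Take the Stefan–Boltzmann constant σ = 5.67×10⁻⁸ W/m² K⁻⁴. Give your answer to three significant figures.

TOA radiative forcing: ΔF = −S·Δα/4 = −2250·(-0.031)/4 = 17.44 W/m².

17.4 W/m²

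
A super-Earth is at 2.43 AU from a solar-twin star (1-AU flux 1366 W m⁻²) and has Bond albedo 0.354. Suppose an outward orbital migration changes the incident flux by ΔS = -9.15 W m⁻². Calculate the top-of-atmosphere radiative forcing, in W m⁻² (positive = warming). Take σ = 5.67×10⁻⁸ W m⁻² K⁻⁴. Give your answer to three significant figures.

Flux at the orbit: S = 1366/(2.43)² = 231.3 W m⁻².
ΔF = Δ[S(1−α)]/4 = (1−0.354)·-9.15/4 = -1.478 W m⁻².

-1.48 W m⁻²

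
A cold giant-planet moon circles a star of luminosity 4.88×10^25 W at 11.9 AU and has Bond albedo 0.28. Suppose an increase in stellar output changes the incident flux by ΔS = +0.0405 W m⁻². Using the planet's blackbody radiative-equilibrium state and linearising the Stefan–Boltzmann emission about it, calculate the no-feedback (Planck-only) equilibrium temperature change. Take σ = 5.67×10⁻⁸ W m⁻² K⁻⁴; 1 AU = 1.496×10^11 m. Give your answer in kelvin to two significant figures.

d = 11.9 × 1.496×10^11 m = 1.780×10^12 m.
Flux at the orbit: S = L/(4πd²) = 4.88×10^25/(4π·(1.78×10^12)²) = 1.225 W m⁻².
Reference equilibrium: T_e = [S(1−α)/(4σ)]^(1/4) = 44.41 K.
TOA radiative forcing: ΔF = (1−α)ΔS/4 = 0.72·(+0.0405)/4 = 0.007290 W m⁻².
Linearising σT⁴ gives d(σT⁴)/dT = 4σT_e³ = 0.01987 W m⁻² per K.
So ΔT₀ = 0.007290/0.01987 = 0.367 K.

0.37 K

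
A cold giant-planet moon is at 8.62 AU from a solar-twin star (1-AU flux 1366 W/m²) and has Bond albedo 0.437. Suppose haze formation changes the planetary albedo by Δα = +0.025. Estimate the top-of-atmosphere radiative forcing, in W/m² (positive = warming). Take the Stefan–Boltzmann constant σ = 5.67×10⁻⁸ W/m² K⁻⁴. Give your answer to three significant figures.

-0.115 W/m²

By the inverse-square law, S = 1366/8.62² = 18.38 W/m².
TOA radiative forcing: ΔF = −S·Δα/4 = −18.38·(+0.025)/4 = -0.1149 W/m².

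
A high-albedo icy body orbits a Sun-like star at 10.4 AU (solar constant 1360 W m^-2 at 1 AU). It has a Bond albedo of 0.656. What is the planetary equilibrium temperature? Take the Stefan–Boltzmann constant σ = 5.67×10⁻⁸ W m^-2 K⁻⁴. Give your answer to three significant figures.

66.1 kelvin

Irradiance scales as 1/d², so S = 1360 W m^-2 × (1/10.4)² = 12.57 W m^-2.
Absorbed flux (global mean): S(1−α)/4 = 12.57·0.344/4 = 1.081 W m^-2.
Balancing against σT⁴: T = (1.081/5.67×10⁻⁸)^(1/4) = 66.08 K.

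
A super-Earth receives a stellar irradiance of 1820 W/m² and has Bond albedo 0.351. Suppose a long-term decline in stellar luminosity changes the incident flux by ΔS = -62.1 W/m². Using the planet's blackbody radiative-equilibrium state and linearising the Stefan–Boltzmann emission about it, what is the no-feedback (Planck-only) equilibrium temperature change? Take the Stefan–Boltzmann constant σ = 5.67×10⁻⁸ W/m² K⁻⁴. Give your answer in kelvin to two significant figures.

Reference equilibrium: T_e = [S(1−α)/(4σ)]^(1/4) = 268.6 K.
TOA radiative forcing: ΔF = (1−α)ΔS/4 = 0.649·(-62.1)/4 = -10.08 W/m².
Planck response: λ_P = 4σT_e³ = 4·5.67×10⁻⁸·(268.6)³ = 4.397 W/m²/K.
Hence the no-feedback warming is ΔF/(4σT_e³) = -2.29 K.

-2.3 K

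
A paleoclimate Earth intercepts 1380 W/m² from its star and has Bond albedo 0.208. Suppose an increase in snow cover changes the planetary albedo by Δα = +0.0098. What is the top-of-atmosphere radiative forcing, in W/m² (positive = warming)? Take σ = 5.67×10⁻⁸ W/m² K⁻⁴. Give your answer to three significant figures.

The change in absorbed flux is Δ[S(1−α)/4] = −SΔα/4 = -3.381 W/m².

-3.38 W/m²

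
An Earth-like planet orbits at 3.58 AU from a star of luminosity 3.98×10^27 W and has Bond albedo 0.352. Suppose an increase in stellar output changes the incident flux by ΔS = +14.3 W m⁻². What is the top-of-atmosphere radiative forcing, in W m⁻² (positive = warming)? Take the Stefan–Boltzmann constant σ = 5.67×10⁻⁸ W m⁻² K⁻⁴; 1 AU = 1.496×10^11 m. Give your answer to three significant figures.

2.32 W m⁻²

Orbital distance: d = 3.58 AU = 5.356×10^11 m.
Spreading L over a sphere of radius d: S = 3.98×10^27/(4π·5.36×10^11²) = 1104 W m⁻².
Only a fraction (1−α) is absorbed and it's spread over 4πR², so ΔF = (1−α)ΔS/4 = 2.317 W m⁻².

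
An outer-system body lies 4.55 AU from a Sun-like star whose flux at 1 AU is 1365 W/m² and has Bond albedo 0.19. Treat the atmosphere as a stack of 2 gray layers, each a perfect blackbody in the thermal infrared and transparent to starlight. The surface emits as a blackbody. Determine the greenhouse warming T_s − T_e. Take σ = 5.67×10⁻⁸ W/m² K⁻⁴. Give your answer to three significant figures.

39.2 K

By the inverse-square law, S = 1365/4.55² = 65.93 W/m².
OLR = S(1−α)/4 = 13.35 W/m²; the top layer radiates at T_e = 123.9 K.
Surface: T_s = (3)^¼·T_e = 163.0 K.
So the greenhouse effect raises the surface by 163.0 − 123.9 = 39.15 K.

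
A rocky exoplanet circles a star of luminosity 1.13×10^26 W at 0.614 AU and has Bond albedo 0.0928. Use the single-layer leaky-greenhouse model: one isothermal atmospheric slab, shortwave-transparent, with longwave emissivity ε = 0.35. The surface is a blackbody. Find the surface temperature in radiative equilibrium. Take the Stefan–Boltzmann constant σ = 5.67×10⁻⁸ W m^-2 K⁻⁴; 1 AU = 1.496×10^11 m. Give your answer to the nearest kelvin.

d = 0.614 × 1.496×10^11 m = 9.185×10^10 m.
Spreading L over a sphere of radius d: S = 1.13×10^26/(4π·9.19×10^10²) = 1066 W m^-2.
At the top of the atmosphere, σT_e⁴ = S(1−α)/4 = 241.7 W m^-2, giving T_e = 255.5 K.
The surface balance (absorbed SW + ε·downward IR = σT_s⁴) with T_a⁴ = T_s⁴/2 reduces to T_s = T_e·[2/(2−ε)]^¼ = 268.1 K.

268 K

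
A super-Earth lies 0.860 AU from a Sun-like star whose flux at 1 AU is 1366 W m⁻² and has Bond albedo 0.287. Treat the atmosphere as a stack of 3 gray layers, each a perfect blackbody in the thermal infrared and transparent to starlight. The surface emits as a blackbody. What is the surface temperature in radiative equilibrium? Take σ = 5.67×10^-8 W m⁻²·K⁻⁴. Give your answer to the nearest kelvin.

390 kelvin

Flux at the orbit: S = 1366/(0.860)² = 1847 W m⁻².
OLR = S(1−α)/4 = 329.2 W m⁻²; the top layer radiates at T_e = 276.0 K.
With N = 3 opaque layers, T_s = (N+1)^(1/4)·T_e = 4^(1/4)·276.0 = 390.4 K.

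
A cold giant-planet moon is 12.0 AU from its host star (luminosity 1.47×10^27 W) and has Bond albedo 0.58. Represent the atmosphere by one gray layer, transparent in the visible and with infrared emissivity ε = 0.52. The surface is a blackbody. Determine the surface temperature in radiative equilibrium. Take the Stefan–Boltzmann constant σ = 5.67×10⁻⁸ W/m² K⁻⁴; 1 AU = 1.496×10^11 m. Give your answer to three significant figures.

97.6 K

d = 12.0 × 1.496×10^11 m = 1.795×10^12 m.
Flux at the orbit: S = L/(4πd²) = 1.47×10^27/(4π·(1.80×10^12)²) = 36.30 W/m².
The planet radiates to space at T_e = [S(1−α)/(4σ)]^(1/4) = 90.55 K.
The surface balance (absorbed SW + ε·downward IR = σT_s⁴) with T_a⁴ = T_s⁴/2 reduces to T_s = T_e·[2/(2−ε)]^¼ = 97.63 K.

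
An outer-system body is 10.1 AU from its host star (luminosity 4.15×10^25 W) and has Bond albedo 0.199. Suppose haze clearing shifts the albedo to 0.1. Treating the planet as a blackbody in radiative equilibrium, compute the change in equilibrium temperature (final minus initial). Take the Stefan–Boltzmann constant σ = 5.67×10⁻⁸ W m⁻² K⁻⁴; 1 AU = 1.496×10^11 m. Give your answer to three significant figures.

Orbital distance: d = 10.1 AU = 1.511×10^12 m.
S = L/(4πd²) = 1.447 W m⁻².
With α = 0.199, T₁ = 47.54 K.
Final:   T₂ = [S(1−0.1)/(4σ)]^(1/4) = 48.95 K.
Change: 48.95 − 47.54 = 1.405 K.

1.41 K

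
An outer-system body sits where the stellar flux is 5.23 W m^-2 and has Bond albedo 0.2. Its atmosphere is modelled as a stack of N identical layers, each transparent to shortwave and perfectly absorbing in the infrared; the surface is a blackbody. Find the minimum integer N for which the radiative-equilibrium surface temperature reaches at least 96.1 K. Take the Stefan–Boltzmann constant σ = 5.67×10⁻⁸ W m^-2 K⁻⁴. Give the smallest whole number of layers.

4

The effective emission temperature is T_e = [S(1−α)/(4σ)]^¼ = 65.54 K.
T_s = (N+1)^(1/4)·T_e ≥ 96.1 K requires N+1 ≥ (T_s/T_e)⁴ = (96.1/65.54)⁴ = 4.623.
Rounding up, N = 4.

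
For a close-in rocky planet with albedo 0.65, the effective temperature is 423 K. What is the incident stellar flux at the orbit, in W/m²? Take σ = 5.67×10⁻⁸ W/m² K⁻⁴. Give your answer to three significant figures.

Invert the energy balance for S: S = 4σT⁴/(1−α).
σT⁴ = 5.67×10⁻⁸·(423)⁴ = 1815 W/m².
S = 4·1815/0.35 = 20750 W/m².

20700 W/m²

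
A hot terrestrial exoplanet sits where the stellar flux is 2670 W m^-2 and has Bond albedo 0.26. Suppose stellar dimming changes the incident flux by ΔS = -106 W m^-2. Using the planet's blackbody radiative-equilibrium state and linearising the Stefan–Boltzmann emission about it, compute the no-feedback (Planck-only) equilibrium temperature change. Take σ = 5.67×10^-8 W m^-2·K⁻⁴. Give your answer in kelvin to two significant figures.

Reference equilibrium: T_e = [S(1−α)/(4σ)]^(1/4) = 305.5 K.
Only a fraction (1−α) is absorbed and it's spread over 4πR², so ΔF = (1−α)ΔS/4 = -19.61 W m^-2.
The Planck feedback parameter is 4σT_e³ = 6.467 W m^-2/K.
So ΔT₀ = -19.61/6.467 = -3.03 K.

-3.0 kelvin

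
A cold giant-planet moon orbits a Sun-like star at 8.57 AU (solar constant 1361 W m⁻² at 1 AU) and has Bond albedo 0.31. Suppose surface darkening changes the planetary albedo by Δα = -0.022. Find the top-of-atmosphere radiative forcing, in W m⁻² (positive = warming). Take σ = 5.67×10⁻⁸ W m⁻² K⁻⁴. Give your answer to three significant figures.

Irradiance scales as 1/d², so S = 1361 W m⁻² × (1/8.57)² = 18.53 W m⁻².
ΔF = −(S/4)Δα = −(18.53/4)×(-0.022) = 0.1019 W m⁻².

0.102 W m⁻²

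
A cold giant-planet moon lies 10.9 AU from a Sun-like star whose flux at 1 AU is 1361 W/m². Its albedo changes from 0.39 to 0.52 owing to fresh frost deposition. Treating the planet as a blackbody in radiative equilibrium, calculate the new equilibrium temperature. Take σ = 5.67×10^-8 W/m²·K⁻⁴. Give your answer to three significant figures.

70.2 kelvin

By the inverse-square law, S = 1361/10.9² = 11.46 W/m².
T₂ = [S(1−α₂)/(4σ)]^(1/4) = [11.46·0.48/(4σ)]^(1/4) = 70.17 K.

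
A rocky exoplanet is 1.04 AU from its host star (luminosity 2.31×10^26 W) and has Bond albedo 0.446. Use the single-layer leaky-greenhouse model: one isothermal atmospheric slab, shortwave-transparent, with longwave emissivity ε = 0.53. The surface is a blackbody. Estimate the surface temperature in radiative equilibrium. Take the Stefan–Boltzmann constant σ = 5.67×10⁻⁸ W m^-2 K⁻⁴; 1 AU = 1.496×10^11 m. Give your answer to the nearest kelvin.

224 K

d = 1.04 × 1.496×10^11 m = 1.556×10^11 m.
Spreading L over a sphere of radius d: S = 2.31×10^26/(4π·1.56×10^11²) = 759.4 W m^-2.
The planet radiates to space at T_e = [S(1−α)/(4σ)]^(1/4) = 207.5 K.
The surface balance (absorbed SW + ε·downward IR = σT_s⁴) with T_a⁴ = T_s⁴/2 reduces to T_s = T_e·[2/(2−ε)]^¼ = 224.1 K.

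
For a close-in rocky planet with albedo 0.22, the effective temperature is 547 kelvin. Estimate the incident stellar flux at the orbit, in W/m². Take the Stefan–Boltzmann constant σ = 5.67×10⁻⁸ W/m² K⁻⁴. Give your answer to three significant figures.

Invert the energy balance for S: S = 4σT⁴/(1−α).
σT⁴ = 5.67×10⁻⁸·(547)⁴ = 5076 W/m².
So S = 4×5076/(1−0.22) = 26030 W/m².

26000 W/m²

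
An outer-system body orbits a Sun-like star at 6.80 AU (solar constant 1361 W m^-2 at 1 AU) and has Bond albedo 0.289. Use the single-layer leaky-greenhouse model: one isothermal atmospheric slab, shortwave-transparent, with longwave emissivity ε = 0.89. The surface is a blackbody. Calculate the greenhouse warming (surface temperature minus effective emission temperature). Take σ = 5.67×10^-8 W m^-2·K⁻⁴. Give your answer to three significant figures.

15.5 K

By the inverse-square law, S = 1361/6.80² = 29.43 W m^-2.
The planet radiates to space at T_e = [S(1−α)/(4σ)]^(1/4) = 98.01 K.
For a single slab of emissivity ε, T_s⁴ = 2T_e⁴/(2−ε); thus T_s = 98.01·(1.802)^(1/4) = 113.6 K.
Greenhouse warming: T_s − T_e = 15.54 K.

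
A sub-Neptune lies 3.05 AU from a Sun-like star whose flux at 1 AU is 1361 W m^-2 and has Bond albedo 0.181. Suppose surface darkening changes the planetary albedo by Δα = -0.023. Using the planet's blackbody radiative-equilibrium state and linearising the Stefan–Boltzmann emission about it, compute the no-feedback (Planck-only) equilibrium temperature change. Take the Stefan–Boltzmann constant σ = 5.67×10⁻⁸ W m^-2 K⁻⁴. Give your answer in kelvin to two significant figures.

By the inverse-square law, S = 1361/3.05² = 146.3 W m^-2.
The baseline emission temperature is T_e = 151.6 K.
TOA radiative forcing: ΔF = −S·Δα/4 = −146.3·(-0.023)/4 = 0.8413 W m^-2.
Planck response: λ_P = 4σT_e³ = 4·5.67×10⁻⁸·(151.6)³ = 0.7903 W m^-2/K.
Hence the no-feedback warming is ΔF/(4σT_e³) = 1.06 K.

1.1 kelvin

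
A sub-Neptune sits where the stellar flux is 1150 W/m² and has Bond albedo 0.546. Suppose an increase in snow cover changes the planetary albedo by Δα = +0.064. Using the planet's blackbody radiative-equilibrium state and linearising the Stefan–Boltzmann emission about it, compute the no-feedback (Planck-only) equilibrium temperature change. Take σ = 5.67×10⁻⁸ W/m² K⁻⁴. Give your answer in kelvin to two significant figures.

-7.7 K

Reference equilibrium: T_e = [S(1−α)/(4σ)]^(1/4) = 219.0 K.
The change in absorbed flux is Δ[S(1−α)/4] = −SΔα/4 = -18.40 W/m².
The Planck feedback parameter is 4σT_e³ = 2.384 W/m²/K.
ΔT₀ = ΔF/λ_P = -18.40/2.384 = -7.72 K.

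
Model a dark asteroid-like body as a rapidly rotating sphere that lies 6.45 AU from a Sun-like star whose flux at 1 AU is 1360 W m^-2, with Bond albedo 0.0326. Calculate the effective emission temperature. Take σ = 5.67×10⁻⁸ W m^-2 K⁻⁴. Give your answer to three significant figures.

By the inverse-square law, S = 1360/6.45² = 32.69 W m^-2.
Absorbed flux (global mean): S(1−α)/4 = 32.69·0.967/4 = 7.906 W m^-2.
In equilibrium σT⁴ equals this, so T = 108.7 K.

109 kelvin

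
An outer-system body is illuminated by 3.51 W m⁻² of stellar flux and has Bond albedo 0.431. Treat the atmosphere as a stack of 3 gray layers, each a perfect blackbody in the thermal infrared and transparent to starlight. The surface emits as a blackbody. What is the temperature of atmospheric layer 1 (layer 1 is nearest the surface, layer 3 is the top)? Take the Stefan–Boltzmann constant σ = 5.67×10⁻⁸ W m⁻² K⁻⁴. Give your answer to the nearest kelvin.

Top-of-atmosphere balance: σT_e⁴ = S(1−α)/4 = 0.4993 W m⁻² → T_e = 54.47 K.
In the N-layer model, layer k (counted from the surface) has T_k = (N+1−k)^(1/4)·T_e.
With k = 1: T_1 = (3+1−1)^¼·54.47 K = 71.69 K.

72 K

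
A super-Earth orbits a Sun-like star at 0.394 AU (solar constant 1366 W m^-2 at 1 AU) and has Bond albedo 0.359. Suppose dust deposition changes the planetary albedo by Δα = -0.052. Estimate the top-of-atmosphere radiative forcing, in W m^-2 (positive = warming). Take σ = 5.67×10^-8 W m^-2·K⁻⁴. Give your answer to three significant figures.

Irradiance scales as 1/d², so S = 1366 W m^-2 × (1/0.394)² = 8800 W m^-2.
TOA radiative forcing: ΔF = −S·Δα/4 = −8800·(-0.052)/4 = 114.4 W m^-2.

114 W m^-2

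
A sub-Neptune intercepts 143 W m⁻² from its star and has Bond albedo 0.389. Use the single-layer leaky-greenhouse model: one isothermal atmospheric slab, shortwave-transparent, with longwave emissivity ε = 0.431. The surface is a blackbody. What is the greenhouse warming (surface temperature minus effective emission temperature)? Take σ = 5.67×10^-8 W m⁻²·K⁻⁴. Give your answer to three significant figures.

The planet radiates to space at T_e = [S(1−α)/(4σ)]^(1/4) = 140.1 K.
The surface balance (absorbed SW + ε·downward IR = σT_s⁴) with T_a⁴ = T_s⁴/2 reduces to T_s = T_e·[2/(2−ε)]^¼ = 148.9 K.
The atmosphere warms the surface by 8.764 K.

8.76 kelvin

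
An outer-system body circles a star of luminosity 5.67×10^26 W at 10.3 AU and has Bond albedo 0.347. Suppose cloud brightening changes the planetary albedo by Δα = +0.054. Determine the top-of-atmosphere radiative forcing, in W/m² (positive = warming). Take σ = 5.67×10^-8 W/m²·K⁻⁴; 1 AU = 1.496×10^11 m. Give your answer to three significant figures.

d = 10.3 × 1.496×10^11 m = 1.541×10^12 m.
Spreading L over a sphere of radius d: S = 5.67×10^26/(4π·1.54×10^12²) = 19.00 W/m².
The change in absorbed flux is Δ[S(1−α)/4] = −SΔα/4 = -0.2565 W/m².

-0.257 W/m²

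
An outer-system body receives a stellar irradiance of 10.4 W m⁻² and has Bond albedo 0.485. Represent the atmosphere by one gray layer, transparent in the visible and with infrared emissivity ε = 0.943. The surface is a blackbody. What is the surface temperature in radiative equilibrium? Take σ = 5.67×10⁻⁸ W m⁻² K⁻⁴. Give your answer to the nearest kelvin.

The planet radiates to space at T_e = [S(1−α)/(4σ)]^(1/4) = 69.71 K.
For a single slab of emissivity ε, T_s⁴ = 2T_e⁴/(2−ε); thus T_s = 69.71·(1.892)^(1/4) = 81.76 K.

82 kelvin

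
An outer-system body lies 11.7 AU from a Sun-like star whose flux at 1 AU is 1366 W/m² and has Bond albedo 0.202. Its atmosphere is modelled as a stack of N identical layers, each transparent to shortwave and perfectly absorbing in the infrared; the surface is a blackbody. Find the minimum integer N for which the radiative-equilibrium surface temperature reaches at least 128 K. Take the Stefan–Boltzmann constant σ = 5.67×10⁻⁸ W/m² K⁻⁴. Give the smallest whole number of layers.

7

Irradiance scales as 1/d², so S = 1366 W/m² × (1/11.7)² = 9.979 W/m².
OLR = S(1−α)/4 = 1.991 W/m²; the top layer radiates at T_e = 76.98 K.
Need (N+1)T_e⁴ ≥ T_s⁴, i.e. N+1 ≥ (128/76.98)⁴ = 7.645.
Rounding up, N = 7.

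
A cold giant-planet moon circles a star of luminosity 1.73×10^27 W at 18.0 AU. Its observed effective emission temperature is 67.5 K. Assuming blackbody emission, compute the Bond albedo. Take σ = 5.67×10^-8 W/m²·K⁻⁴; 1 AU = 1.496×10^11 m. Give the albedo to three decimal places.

Orbital distance: d = 18.0 AU = 2.693×10^12 m.
Spreading L over a sphere of radius d: S = 1.73×10^27/(4π·2.69×10^12²) = 18.99 W/m².
Rearranging the radiative balance, α = 1 − 4σT⁴/S.
σT⁴ = 1.177 W/m², so 4σT⁴ = 4.708 W/m².
Hence α = 1 − 4.708/18.99 = 0.7520.

0.752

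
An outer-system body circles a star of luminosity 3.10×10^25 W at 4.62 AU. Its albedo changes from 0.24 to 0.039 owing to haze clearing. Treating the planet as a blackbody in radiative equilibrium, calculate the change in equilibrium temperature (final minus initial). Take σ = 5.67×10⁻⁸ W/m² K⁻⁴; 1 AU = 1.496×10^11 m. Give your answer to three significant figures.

3.90 K

d = 4.62 × 1.496×10^11 m = 6.912×10^11 m.
S = L/(4πd²) = 5.164 W/m².
Before: T₁ = [5.164·0.76/(4σ)]^(1/4) = 64.50 K.
Final:   T₂ = [S(1−0.039)/(4σ)]^(1/4) = 68.39 K.
Change: 68.39 − 64.50 = 3.897 K.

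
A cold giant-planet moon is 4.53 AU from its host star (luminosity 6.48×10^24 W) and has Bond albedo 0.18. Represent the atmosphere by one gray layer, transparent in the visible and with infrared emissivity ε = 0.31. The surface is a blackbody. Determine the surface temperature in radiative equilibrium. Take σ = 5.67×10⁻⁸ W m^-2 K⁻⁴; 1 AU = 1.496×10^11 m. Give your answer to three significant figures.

46.8 kelvin

Orbital distance: d = 4.53 AU = 6.777×10^11 m.
Flux at the orbit: S = L/(4πd²) = 6.48×10^24/(4π·(6.78×10^11)²) = 1.123 W m^-2.
The planet radiates to space at T_e = [S(1−α)/(4σ)]^(1/4) = 44.89 K.
The surface balance (absorbed SW + ε·downward IR = σT_s⁴) with T_a⁴ = T_s⁴/2 reduces to T_s = T_e·[2/(2−ε)]^¼ = 46.82 K.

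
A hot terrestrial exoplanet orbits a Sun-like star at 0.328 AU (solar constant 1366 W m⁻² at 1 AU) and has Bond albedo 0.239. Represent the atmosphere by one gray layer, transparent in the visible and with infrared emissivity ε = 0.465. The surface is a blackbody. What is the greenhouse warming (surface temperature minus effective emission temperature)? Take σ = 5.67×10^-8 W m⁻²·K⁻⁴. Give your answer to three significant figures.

31.1 K

Flux at the orbit: S = 1366/(0.328)² = 12700 W m⁻².
Effective emission temperature (TOA balance): σT_e⁴ = S(1−α)/4 = 2416 W m⁻² → T_e = 454.3 K.
For a single slab of emissivity ε, T_s⁴ = 2T_e⁴/(2−ε); thus T_s = 454.3·(1.303)^(1/4) = 485.4 K.
T_s − T_e = 485.4 − 454.3 = 31.07 K.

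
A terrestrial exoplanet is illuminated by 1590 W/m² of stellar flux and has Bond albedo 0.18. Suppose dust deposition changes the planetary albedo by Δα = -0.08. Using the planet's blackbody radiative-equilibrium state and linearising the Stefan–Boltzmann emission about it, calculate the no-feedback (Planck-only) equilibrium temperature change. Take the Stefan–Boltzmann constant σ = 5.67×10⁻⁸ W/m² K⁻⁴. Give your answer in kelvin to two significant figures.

Unperturbed T_e = [1590·(1−0.18)/(4σ)]^¼ = 275.4 K.
TOA radiative forcing: ΔF = −S·Δα/4 = −1590·(-0.08)/4 = 31.80 W/m².
The Planck feedback parameter is 4σT_e³ = 4.735 W/m²/K.
ΔT₀ = ΔF/λ_P = 31.80/4.735 = 6.72 K.

6.7 kelvin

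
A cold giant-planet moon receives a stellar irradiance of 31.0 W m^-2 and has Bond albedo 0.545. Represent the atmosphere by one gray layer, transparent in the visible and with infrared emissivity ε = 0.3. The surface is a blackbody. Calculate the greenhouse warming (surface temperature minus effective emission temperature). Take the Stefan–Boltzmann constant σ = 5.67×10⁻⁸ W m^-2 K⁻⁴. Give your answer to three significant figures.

3.68 K

At the top of the atmosphere, σT_e⁴ = S(1−α)/4 = 3.526 W m^-2, giving T_e = 88.80 K.
Surface balance with a leaky layer gives σT_s⁴ = σT_e⁴·2/(2−ε), so T_s = T_e·[2/(2−0.3)]^(1/4) = 92.49 K.
Greenhouse warming: T_s − T_e = 3.682 K.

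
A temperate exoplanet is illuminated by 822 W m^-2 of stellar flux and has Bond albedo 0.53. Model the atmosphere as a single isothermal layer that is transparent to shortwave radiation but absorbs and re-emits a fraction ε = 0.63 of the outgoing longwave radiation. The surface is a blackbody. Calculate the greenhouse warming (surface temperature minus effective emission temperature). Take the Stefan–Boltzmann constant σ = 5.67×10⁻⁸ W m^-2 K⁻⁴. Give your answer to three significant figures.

Effective emission temperature (TOA balance): σT_e⁴ = S(1−α)/4 = 96.58 W m^-2 → T_e = 203.2 K.
The surface balance (absorbed SW + ε·downward IR = σT_s⁴) with T_a⁴ = T_s⁴/2 reduces to T_s = T_e·[2/(2−ε)]^¼ = 223.3 K.
The atmosphere warms the surface by 20.15 K.

20.2 kelvin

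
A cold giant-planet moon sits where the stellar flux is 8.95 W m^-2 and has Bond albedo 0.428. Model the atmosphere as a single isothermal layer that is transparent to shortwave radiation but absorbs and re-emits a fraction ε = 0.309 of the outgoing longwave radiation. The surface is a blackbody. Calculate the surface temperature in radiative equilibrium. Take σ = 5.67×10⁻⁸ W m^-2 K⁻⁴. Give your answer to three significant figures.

At the top of the atmosphere, σT_e⁴ = S(1−α)/4 = 1.280 W m^-2, giving T_e = 68.93 K.
The surface balance (absorbed SW + ε·downward IR = σT_s⁴) with T_a⁴ = T_s⁴/2 reduces to T_s = T_e·[2/(2−ε)]^¼ = 71.88 K.

71.9 kelvin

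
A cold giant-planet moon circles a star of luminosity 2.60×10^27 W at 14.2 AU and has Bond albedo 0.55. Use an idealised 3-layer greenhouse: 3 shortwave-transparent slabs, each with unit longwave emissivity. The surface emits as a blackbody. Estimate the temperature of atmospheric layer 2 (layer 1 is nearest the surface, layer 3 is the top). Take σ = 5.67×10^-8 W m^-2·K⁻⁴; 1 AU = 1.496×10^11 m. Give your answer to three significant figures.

d = 14.2 × 1.496×10^11 m = 2.124×10^12 m.
S = L/(4πd²) = 45.85 W m^-2.
The effective emission temperature is T_e = [S(1−α)/(4σ)]^¼ = 97.66 K.
The net upward flux σT_e⁴ is constant between every pair of levels, so T_k⁴ = (N+1−k)T_e⁴.
With k = 2: T_2 = (3+1−2)^¼·97.66 K = 116.1 K.

116 K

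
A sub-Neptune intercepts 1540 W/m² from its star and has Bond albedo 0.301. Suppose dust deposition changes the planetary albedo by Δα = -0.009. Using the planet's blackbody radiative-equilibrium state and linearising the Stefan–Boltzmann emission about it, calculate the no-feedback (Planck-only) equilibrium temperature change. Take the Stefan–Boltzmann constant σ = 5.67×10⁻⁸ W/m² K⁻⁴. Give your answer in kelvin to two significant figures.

0.84 K

Reference equilibrium: T_e = [S(1−α)/(4σ)]^(1/4) = 262.5 K.
TOA radiative forcing: ΔF = −S·Δα/4 = −1540·(-0.009)/4 = 3.465 W/m².
The Planck feedback parameter is 4σT_e³ = 4.101 W/m²/K.
ΔT₀ = ΔF/λ_P = 3.465/4.101 = 0.845 K.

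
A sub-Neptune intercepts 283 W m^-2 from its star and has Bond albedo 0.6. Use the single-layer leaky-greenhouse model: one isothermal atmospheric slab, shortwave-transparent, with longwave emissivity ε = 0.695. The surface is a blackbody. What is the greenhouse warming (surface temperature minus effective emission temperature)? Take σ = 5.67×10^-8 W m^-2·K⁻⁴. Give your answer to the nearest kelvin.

17 kelvin

At the top of the atmosphere, σT_e⁴ = S(1−α)/4 = 28.30 W m^-2, giving T_e = 149.5 K.
The surface balance (absorbed SW + ε·downward IR = σT_s⁴) with T_a⁴ = T_s⁴/2 reduces to T_s = T_e·[2/(2−ε)]^¼ = 166.3 K.
Greenhouse warming: T_s − T_e = 16.84 K.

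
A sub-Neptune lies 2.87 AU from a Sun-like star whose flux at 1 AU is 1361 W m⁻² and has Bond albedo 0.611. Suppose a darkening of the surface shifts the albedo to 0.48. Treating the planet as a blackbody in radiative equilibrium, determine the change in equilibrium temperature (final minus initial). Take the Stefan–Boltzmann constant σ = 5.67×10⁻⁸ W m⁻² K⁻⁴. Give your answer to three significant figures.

9.76 kelvin

By the inverse-square law, S = 1361/2.87² = 165.2 W m⁻².
Before: T₁ = [165.2·0.389/(4σ)]^(1/4) = 129.7 K.
After:  T₂ = [165.2·0.52/(4σ)]^(1/4) = 139.5 K.
Change: 139.5 − 129.7 = 9.765 K.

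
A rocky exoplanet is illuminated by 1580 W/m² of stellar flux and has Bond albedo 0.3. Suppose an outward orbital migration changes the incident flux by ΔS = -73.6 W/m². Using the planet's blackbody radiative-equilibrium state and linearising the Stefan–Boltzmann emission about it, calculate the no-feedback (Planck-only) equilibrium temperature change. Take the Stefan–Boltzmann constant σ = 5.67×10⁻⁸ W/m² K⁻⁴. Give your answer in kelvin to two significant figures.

The baseline emission temperature is T_e = 264.3 K.
TOA radiative forcing: ΔF = (1−α)ΔS/4 = 0.7·(-73.6)/4 = -12.88 W/m².
Planck response: λ_P = 4σT_e³ = 4·5.67×10⁻⁸·(264.3)³ = 4.185 W/m²/K.
Hence the no-feedback warming is ΔF/(4σT_e³) = -3.08 K.

-3.1 K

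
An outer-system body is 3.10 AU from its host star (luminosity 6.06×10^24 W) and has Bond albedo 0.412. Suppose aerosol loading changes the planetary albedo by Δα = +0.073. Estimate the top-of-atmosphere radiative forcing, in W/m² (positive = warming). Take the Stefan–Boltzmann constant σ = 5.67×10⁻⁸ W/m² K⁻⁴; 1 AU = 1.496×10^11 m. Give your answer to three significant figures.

-0.0409 W/m²

Orbital distance: d = 3.10 AU = 4.638×10^11 m.
Flux at the orbit: S = L/(4πd²) = 6.06×10^24/(4π·(4.64×10^11)²) = 2.242 W/m².
TOA radiative forcing: ΔF = −S·Δα/4 = −2.242·(+0.073)/4 = -0.04092 W/m².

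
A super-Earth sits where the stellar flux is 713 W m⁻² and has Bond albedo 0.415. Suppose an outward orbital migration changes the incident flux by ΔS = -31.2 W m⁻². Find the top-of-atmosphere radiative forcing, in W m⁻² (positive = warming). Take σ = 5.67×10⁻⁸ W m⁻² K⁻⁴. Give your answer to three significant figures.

-4.56 W m⁻²

TOA radiative forcing: ΔF = (1−α)ΔS/4 = 0.585·(-31.2)/4 = -4.563 W m⁻².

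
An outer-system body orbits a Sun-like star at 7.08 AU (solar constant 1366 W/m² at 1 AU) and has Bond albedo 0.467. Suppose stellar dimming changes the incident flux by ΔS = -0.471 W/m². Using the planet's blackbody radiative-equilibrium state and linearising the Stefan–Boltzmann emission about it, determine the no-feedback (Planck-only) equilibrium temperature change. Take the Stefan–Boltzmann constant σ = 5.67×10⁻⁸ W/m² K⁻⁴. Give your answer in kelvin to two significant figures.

-0.39 kelvin

Flux at the orbit: S = 1366/(7.08)² = 27.25 W/m².
The baseline emission temperature is T_e = 89.46 K.
ΔF = Δ[S(1−α)]/4 = (1−0.467)·-0.471/4 = -0.06276 W/m².
The Planck feedback parameter is 4σT_e³ = 0.1624 W/m²/K.
Hence the no-feedback warming is ΔF/(4σT_e³) = -0.387 K.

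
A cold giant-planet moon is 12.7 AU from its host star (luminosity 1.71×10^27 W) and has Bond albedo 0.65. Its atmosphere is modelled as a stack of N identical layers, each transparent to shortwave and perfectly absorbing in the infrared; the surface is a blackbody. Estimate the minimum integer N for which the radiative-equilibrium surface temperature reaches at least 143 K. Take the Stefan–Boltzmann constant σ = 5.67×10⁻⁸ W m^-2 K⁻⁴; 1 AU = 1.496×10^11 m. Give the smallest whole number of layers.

7

Orbital distance: d = 12.7 AU = 1.900×10^12 m.
S = L/(4πd²) = 37.70 W m^-2.
The effective emission temperature is T_e = [S(1−α)/(4σ)]^¼ = 87.33 K.
T_s = (N+1)^(1/4)·T_e ≥ 143 K requires N+1 ≥ (T_s/T_e)⁴ = (143/87.33)⁴ = 7.188.
The minimum whole number is N = 7.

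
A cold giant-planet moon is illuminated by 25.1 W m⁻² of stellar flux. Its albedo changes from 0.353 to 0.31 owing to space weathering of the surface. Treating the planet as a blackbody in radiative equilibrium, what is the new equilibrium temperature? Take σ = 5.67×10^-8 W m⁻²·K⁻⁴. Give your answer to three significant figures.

93.5 K

New equilibrium: T₂ = [(1−0.31)·25.10/(4σ)]^(1/4) = 93.48 K.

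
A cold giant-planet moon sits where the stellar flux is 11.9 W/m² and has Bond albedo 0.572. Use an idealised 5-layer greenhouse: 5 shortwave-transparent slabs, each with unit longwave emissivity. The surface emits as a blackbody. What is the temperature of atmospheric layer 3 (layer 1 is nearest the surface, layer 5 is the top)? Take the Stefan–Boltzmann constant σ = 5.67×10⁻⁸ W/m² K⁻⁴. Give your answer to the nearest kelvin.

91 kelvin

Top-of-atmosphere balance: σT_e⁴ = S(1−α)/4 = 1.273 W/m² → T_e = 68.84 K.
In the N-layer model, layer k (counted from the surface) has T_k = (N+1−k)^(1/4)·T_e.
T_3 = (3)^(1/4)·68.84 = 90.60 K.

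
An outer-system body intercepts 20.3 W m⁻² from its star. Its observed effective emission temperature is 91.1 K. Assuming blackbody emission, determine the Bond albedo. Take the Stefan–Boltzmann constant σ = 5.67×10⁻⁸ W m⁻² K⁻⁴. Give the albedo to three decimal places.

0.230

From σT⁴ = S(1−α)/4 we invert for α: 1−α = 4σT⁴/S.
4σT⁴ = 4·5.67×10⁻⁸·(91.1)⁴ = 15.62 W m⁻².
Hence α = 1 − 15.62/20.30 = 0.2305.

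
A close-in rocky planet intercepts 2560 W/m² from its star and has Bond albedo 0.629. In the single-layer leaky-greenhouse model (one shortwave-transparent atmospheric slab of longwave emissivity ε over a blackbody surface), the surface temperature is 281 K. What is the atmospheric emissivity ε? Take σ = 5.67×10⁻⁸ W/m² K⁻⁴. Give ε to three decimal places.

Effective temperature: T_e = [S(1−α)/(4σ)]^(1/4) = 254.4 K.
Since (2−ε)/2 = (T_e/T_s)⁴ = 0.6717, ε = 0.6567.

0.657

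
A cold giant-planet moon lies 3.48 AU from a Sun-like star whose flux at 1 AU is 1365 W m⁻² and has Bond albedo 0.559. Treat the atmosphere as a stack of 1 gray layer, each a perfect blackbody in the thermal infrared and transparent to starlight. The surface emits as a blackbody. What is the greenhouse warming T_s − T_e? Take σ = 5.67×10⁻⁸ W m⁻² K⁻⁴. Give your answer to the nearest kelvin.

23 kelvin

Irradiance scales as 1/d², so S = 1365 W m⁻² × (1/3.48)² = 112.7 W m⁻².
OLR = S(1−α)/4 = 12.43 W m⁻²; the top layer radiates at T_e = 121.7 K.
T_s = (N+1)^(1/4)·T_e = 144.7 K.
Warming: T_s − T_e = 23.02 K.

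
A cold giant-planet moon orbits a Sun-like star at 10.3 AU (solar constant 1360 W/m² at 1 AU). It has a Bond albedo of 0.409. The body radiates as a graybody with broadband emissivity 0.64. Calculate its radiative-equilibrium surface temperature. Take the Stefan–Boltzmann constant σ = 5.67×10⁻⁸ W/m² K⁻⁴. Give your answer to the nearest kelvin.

By the inverse-square law, S = 1360/10.3² = 12.82 W/m².
Absorbed flux (global mean): S(1−α)/4 = 12.82·0.591/4 = 1.894 W/m².
Radiative balance εσT⁴ = 1.894 gives T = [1.894/(0.64·σ)]^(1/4) = 85.00 K.

85 K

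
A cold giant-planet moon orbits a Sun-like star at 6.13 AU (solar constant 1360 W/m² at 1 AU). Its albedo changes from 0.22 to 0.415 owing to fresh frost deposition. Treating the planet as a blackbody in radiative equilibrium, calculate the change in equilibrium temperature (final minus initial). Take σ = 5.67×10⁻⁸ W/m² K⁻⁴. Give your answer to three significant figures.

By the inverse-square law, S = 1360/6.13² = 36.19 W/m².
Initial: T₁ = [S(1−0.22)/(4σ)]^(1/4) = 105.6 K.
After:  T₂ = [36.19·0.585/(4σ)]^(1/4) = 98.30 K.
Change: 98.30 − 105.6 = -7.330 K.

-7.33 K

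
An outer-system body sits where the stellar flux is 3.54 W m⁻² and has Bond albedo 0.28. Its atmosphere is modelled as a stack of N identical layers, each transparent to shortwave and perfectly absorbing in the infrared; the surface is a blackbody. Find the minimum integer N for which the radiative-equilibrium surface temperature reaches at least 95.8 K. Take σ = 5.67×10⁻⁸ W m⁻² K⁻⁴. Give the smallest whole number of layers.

The effective emission temperature is T_e = [S(1−α)/(4σ)]^¼ = 57.90 K.
Need (N+1)T_e⁴ ≥ T_s⁴, i.e. N+1 ≥ (95.8/57.90)⁴ = 7.495.
So N ≥ 6.495; the smallest integer is N = 7.

7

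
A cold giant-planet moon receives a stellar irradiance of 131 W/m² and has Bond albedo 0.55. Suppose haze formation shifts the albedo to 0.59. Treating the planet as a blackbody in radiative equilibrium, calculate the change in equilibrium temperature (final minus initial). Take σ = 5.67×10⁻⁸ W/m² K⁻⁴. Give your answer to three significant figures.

-2.92 K

Before: T₁ = [131.0·0.45/(4σ)]^(1/4) = 127.0 K.
With α = 0.59, T₂ = 124.1 K.
Change: 124.1 − 127.0 = -2.921 K.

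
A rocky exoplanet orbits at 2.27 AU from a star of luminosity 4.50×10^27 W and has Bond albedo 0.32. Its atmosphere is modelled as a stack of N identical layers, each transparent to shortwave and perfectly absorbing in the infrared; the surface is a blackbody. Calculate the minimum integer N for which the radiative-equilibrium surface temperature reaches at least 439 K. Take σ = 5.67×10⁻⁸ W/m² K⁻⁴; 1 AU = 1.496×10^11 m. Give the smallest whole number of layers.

Orbital distance: d = 2.27 AU = 3.396×10^11 m.
Flux at the orbit: S = L/(4πd²) = 4.50×10^27/(4π·(3.40×10^11)²) = 3105 W/m².
OLR = S(1−α)/4 = 527.9 W/m²; the top layer radiates at T_e = 310.6 K.
Since T_s⁴ = (N+1)T_e⁴, we need N ≥ (T_s/T_e)⁴ − 1 = 2.989.
Rounding up, N = 3.

3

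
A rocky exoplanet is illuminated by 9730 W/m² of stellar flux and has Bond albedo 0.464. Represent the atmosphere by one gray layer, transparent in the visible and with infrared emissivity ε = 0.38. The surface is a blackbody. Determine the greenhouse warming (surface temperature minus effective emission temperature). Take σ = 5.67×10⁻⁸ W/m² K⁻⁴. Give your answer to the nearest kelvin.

The planet radiates to space at T_e = [S(1−α)/(4σ)]^(1/4) = 389.4 K.
For a single slab of emissivity ε, T_s⁴ = 2T_e⁴/(2−ε); thus T_s = 389.4·(1.235)^(1/4) = 410.5 K.
Greenhouse warming: T_s − T_e = 21.06 K.

21 K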